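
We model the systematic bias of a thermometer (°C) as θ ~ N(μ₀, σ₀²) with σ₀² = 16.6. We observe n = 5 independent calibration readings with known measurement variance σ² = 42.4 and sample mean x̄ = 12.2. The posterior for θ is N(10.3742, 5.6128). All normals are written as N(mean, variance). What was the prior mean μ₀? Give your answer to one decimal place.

μ₀ = 6.8

The posterior mean is a precision-weighted average: μ_n = (τ₀μ₀ + τ_data·x̄)/(τ₀+τ_data), with τ₀=1/σ₀² and τ_data=n/σ².
Here τ₀ = 1/16.6 = 0.060241 and τ_data = 5/42.4 = 0.117925, so τ_n = 0.178166.
Rearranging for μ₀: μ₀ = (μ_n·τ_n − τ_data·x̄)/τ₀ = (10.3742·0.178166 − 0.117925·12.2) / 0.060241 = 0.409645/0.060241 ≈ 6.8.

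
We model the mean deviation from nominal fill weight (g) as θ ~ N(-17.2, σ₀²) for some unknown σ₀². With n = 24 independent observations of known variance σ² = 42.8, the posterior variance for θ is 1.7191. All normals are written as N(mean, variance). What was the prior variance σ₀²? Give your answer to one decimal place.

For the Normal–Normal model with known σ², precisions add: τ_n = τ₀ + n/σ².
So 1/σ₀² = 1/1.7191 − 24/42.8 = 0.581700 − 0.560748 = 0.020952.
Hence σ₀² = 1/0.020952 ≈ 47.7.

σ₀² = 47.7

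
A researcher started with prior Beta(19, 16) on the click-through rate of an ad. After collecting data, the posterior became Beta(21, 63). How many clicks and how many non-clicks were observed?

2 clicks and 47 non-clicks

A Beta(α, β) prior with s successes and f failures in binomial data gives a Beta(α+s, β+f) posterior.
So s = 21 − 19 = 2 and f = 63 − 16 = 47.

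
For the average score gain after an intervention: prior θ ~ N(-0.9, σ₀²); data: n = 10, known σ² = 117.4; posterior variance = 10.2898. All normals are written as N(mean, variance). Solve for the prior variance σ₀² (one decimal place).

For the Normal–Normal model with known σ², precisions add: τ_n = τ₀ + n/σ².
So 1/σ₀² = 1/10.2898 − 10/117.4 = 0.097184 − 0.085179 = 0.012005.
Hence σ₀² = 1/0.012005 ≈ 83.3.

σ₀² = 83.3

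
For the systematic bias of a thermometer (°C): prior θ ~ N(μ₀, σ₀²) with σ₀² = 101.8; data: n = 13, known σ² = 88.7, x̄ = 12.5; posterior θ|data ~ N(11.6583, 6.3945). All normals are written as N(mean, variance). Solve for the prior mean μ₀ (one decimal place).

The posterior mean is a precision-weighted average: μ_n = (τ₀μ₀ + τ_data·x̄)/(τ₀+τ_data), with τ₀=1/σ₀² and τ_data=n/σ².
Here τ₀ = 1/101.8 = 0.009823 and τ_data = 13/88.7 = 0.146561, so τ_n = 0.156384.
Rearranging for μ₀: μ₀ = (μ_n·τ_n − τ_data·x̄)/τ₀ = (11.6583·0.156384 − 0.146561·12.5) / 0.009823 = -0.008841/0.009823 ≈ -0.9.

μ₀ = -0.9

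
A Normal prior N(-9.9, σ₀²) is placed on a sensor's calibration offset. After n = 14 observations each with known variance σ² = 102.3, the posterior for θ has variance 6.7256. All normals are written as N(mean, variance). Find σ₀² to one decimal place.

Posterior precision equals prior precision plus data precision: 1/σ_n² = 1/σ₀² + n/σ².
So 1/σ₀² = 1/6.7256 − 14/102.3 = 0.148686 − 0.136852 = 0.011834.
Hence σ₀² = 1/0.011834 ≈ 84.5.

σ₀² = 84.5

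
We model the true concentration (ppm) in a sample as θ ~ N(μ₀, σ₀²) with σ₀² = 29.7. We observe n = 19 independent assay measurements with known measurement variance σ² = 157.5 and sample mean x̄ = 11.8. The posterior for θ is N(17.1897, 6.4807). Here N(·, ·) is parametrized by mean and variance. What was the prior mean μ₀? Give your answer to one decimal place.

μ₀ = 36.5

The posterior mean is a precision-weighted average: μ_n = (τ₀μ₀ + τ_data·x̄)/(τ₀+τ_data), with τ₀=1/σ₀² and τ_data=n/σ².
Here τ₀ = 1/29.7 = 0.033670 and τ_data = 19/157.5 = 0.120635, so τ_n = 0.154305.
Rearranging for μ₀: μ₀ = (μ_n·τ_n − τ_data·x̄)/τ₀ = (17.1897·0.154305 − 0.120635·11.8) / 0.033670 = 1.228964/0.033670 ≈ 36.5.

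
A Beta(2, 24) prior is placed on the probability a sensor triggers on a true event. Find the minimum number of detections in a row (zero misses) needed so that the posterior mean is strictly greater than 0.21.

After k detections and 0 misses the posterior is Beta(2+k, 24), with mean (2+k)/(2+24+k).
Set (2+k)/(26+k) > 0.21 and solve: k > (0.21·26 − 2)/(1 − 0.21) = 4.380.
The smallest integer exceeding 4.380 is 5, and checking k=5: (7)/(31) = 0.2258 > 0.21.

k = 5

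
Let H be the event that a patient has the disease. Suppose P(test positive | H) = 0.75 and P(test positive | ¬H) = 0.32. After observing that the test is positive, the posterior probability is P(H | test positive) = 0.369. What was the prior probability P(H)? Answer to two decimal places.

Bayes' rule in odds form gives O(H|E) = O(H)·[P(E|H)/P(E|¬H)], hence O(H) = O(H|E)/LR.
Posterior odds = 0.369/(1−0.369) = 0.5848. LR = 0.75/0.32 = 2.3438.
Prior odds = 0.5848/2.3438 = 0.2495, so P(H) = 0.2495/(1+0.2495) ≈ 0.20.

P(H) = 0.20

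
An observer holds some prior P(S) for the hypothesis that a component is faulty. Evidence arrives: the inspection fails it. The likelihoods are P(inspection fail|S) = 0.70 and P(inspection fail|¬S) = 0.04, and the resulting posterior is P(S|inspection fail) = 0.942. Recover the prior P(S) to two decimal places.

Bayes' rule in odds form gives O(S|E) = O(S)·[P(E|S)/P(E|¬S)], hence O(S) = O(S|E)/LR.
Posterior odds = 0.942/(1−0.942) = 16.2414. LR = 0.70/0.04 = 17.5000.
Prior odds = 16.2414/17.5000 = 0.9281, so P(S) = 0.9281/(1+0.9281) ≈ 0.48.

P(S) = 0.48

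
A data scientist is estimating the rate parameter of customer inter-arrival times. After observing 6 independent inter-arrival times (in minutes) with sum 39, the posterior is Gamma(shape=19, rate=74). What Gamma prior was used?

For an exponential likelihood with a Gamma(α, β) prior on the rate, n observations with total T give posterior Gamma(α+n, β+T).
So α = 19 − 6 = 13 and β = 74 − 39 = 35.

Gamma(shape=13, rate=35)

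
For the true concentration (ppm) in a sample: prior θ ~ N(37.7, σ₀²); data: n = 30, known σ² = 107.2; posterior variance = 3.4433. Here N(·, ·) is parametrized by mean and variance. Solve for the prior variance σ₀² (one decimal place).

For the Normal–Normal model with known σ², precisions add: τ_n = τ₀ + n/σ².
So 1/σ₀² = 1/3.4433 − 30/107.2 = 0.290419 − 0.279851 = 0.010568.
Hence σ₀² = 1/0.010568 ≈ 94.6.

σ₀² = 94.6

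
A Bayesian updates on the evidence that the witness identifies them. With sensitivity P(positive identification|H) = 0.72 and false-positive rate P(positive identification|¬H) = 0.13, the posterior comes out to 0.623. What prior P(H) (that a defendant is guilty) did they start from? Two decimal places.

Bayes' rule in odds form gives O(H|E) = O(H)·[P(E|H)/P(E|¬H)], hence O(H) = O(H|E)/LR.
Posterior odds = 0.623/(1−0.623) = 1.6525. LR = 0.72/0.13 = 5.5385.
Prior odds = 1.6525/5.5385 = 0.2984, so P(H) = 0.2984/(1+0.2984) ≈ 0.23.

P(H) = 0.23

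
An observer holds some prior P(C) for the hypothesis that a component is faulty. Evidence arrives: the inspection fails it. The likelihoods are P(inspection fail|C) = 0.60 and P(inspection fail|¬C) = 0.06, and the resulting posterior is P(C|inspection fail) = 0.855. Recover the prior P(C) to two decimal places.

P(C) = 0.37

Bayes' rule in odds form gives O(C|E) = O(C)·[P(E|C)/P(E|¬C)], hence O(C) = O(C|E)/LR.
Posterior odds = 0.855/(1−0.855) = 5.8966. LR = 0.60/0.06 = 10.0000.
Prior odds = 5.8966/10.0000 = 0.5897, so P(C) = 0.5897/(1+0.5897) ≈ 0.37.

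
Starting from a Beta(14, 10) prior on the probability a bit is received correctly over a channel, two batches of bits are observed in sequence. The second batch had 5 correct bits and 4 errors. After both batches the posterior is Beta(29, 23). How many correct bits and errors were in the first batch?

10 correct bits and 9 errors

Sequential conjugate updates are equivalent to a single update on the pooled data, so total successes = posterior α − prior α and total failures = posterior β − prior β.
Total across both batches: 29−14=15 correct bits, 23−10=13 errors.
Subtract the second batch: 15−5=10 correct bits and 13−4=9 errors.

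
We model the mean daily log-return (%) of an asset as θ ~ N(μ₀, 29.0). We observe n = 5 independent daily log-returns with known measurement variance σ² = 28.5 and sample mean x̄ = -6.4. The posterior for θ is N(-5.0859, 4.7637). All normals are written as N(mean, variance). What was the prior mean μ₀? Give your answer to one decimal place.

μ₀ = 1.6

The posterior mean is a precision-weighted average: μ_n = (τ₀μ₀ + τ_data·x̄)/(τ₀+τ_data), with τ₀=1/σ₀² and τ_data=n/σ².
Here τ₀ = 1/29.0 = 0.034483 and τ_data = 5/28.5 = 0.175439, so τ_n = 0.209922.
Rearranging for μ₀: μ₀ = (μ_n·τ_n − τ_data·x̄)/τ₀ = (-5.0859·0.209922 − 0.175439·-6.4) / 0.034483 = 0.055167/0.034483 ≈ 1.6.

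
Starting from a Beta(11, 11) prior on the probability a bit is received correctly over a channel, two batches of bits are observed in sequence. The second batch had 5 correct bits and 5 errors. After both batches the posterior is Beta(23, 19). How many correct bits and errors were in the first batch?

Because Beta–binomial updating is additive in the counts, the combined data contributed (α_post−α_prior, β_post−β_prior) successes and failures.
Total across both batches: 23−11=12 correct bits, 19−11=8 errors.
Subtract the second batch: 12−5=7 correct bits and 8−5=3 errors.

7 correct bits and 3 errors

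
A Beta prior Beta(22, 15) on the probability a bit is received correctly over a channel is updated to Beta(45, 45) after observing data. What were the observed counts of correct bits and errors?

23 correct bits and 30 errors

Beta is conjugate to the binomial likelihood: posterior = Beta(a+s, b+f).
Match parameters: s=45−22=23, f=45−15=30.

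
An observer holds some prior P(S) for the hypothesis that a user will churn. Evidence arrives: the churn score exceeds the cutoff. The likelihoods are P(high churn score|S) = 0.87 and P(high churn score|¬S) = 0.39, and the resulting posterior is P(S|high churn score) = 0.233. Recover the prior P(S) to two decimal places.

P(S) = 0.12

In odds form, posterior odds = prior odds × likelihood ratio, so prior odds = posterior odds ÷ LR.
Posterior odds = 0.233/(1−0.233) = 0.3038. LR = 0.87/0.39 = 2.2308.
Prior odds = 0.3038/2.2308 = 0.1362, so P(S) = 0.1362/(1+0.1362) ≈ 0.12.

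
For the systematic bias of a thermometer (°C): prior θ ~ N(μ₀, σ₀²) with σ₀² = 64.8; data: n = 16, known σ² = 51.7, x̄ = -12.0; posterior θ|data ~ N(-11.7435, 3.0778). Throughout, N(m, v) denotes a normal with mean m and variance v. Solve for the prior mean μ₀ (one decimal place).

The posterior mean is a precision-weighted average: μ_n = (τ₀μ₀ + τ_data·x̄)/(τ₀+τ_data), with τ₀=1/σ₀² and τ_data=n/σ².
Here τ₀ = 1/64.8 = 0.015432 and τ_data = 16/51.7 = 0.309478, so τ_n = 0.324910.
Rearranging for μ₀: μ₀ = (μ_n·τ_n − τ_data·x̄)/τ₀ = (-11.7435·0.324910 − 0.309478·-12.0) / 0.015432 = -0.101845/0.015432 ≈ -6.6.

μ₀ = -6.6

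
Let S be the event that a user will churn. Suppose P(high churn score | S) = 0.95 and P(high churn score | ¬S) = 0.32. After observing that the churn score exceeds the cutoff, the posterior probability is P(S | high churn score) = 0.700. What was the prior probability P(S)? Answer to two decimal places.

P(S) = 0.44

Bayes' rule in odds form gives O(S|E) = O(S)·[P(E|S)/P(E|¬S)], hence O(S) = O(S|E)/LR.
Posterior odds = 0.700/(1−0.700) = 2.3333. LR = 0.95/0.32 = 2.9688.
Prior odds = 2.3333/2.9688 = 0.7859, so P(S) = 0.7859/(1+0.7859) ≈ 0.44.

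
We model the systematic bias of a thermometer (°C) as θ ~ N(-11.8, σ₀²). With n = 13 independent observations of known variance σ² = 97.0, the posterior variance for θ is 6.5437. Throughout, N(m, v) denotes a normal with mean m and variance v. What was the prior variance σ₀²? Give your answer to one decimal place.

Posterior precision equals prior precision plus data precision: 1/σ_n² = 1/σ₀² + n/σ².
So 1/σ₀² = 1/6.5437 − 13/97.0 = 0.152819 − 0.134021 = 0.018798.
Hence σ₀² = 1/0.018798 ≈ 53.2.

σ₀² = 53.2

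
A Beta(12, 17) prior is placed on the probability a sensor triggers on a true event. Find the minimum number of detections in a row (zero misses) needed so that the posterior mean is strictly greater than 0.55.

k = 9

After k detections and 0 misses the posterior is Beta(12+k, 17), with mean (12+k)/(12+17+k).
Set (12+k)/(29+k) > 0.55 and solve: k > (0.55·29 − 12)/(1 − 0.55) = 8.778.
The smallest integer exceeding 8.778 is 9, and checking k=9: (21)/(38) = 0.5526 > 0.55.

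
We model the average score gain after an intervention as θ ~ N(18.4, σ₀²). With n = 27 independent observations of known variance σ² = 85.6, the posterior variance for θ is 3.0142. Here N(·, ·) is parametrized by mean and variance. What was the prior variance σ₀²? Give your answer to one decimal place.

For the Normal–Normal model with known σ², precisions add: τ_n = τ₀ + n/σ².
So 1/σ₀² = 1/3.0142 − 27/85.6 = 0.331763 − 0.315421 = 0.016342.
Hence σ₀² = 1/0.016342 ≈ 61.2.

σ₀² = 61.2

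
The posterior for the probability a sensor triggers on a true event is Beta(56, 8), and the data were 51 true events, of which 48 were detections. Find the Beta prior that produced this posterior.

Beta is conjugate to the binomial likelihood: posterior = Beta(α+s, β+f).
Subtract the data counts: 56−48=8, 8−3=5.

Beta(8, 5)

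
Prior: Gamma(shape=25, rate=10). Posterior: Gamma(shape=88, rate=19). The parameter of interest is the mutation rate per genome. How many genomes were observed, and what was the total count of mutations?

A Gamma(α, β) prior (rate parametrization) on a Poisson rate with n observations summing to S gives posterior Gamma(α+S, β+n).
Matching: Σxᵢ = 88 − 25 = 63 and n = 19 − 10 = 9.

n = 9 genomes with total 63 mutations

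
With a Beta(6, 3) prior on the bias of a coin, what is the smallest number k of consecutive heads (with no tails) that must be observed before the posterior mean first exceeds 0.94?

k = 42

After k heads and 0 tails the posterior is Beta(6+k, 3), with mean (6+k)/(6+3+k).
Set (6+k)/(9+k) > 0.94 and solve: k > (0.94·9 − 6)/(1 − 0.94) = 41.000.
The smallest integer exceeding 41.000 is 42.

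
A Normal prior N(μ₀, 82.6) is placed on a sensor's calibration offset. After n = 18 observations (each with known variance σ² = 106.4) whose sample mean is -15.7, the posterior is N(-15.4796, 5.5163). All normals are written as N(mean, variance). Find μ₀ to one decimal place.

With known observation variance, the Normal–Normal posterior has precision τ_n = τ₀ + n/σ² and mean μ_n = (τ₀μ₀ + (n/σ²)x̄)/τ_n.
Here τ₀ = 1/82.6 = 0.012107 and τ_data = 18/106.4 = 0.169173, so τ_n = 0.181280.
Rearranging for μ₀: μ₀ = (μ_n·τ_n − τ_data·x̄)/τ₀ = (-15.4796·0.181280 − 0.169173·-15.7) / 0.012107 = -0.150126/0.012107 ≈ -12.4.

μ₀ = -12.4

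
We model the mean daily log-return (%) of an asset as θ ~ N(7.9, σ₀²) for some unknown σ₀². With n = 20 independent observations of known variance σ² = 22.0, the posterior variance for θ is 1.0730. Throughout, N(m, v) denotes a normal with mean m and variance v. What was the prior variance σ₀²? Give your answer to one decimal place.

For the Normal–Normal model with known σ², precisions add: τ_n = τ₀ + n/σ².
So 1/σ₀² = 1/1.0730 − 20/22.0 = 0.931966 − 0.909091 = 0.022875.
Hence σ₀² = 1/0.022875 ≈ 43.7.

σ₀² = 43.7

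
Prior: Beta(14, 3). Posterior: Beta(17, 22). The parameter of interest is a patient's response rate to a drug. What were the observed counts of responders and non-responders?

Beta is conjugate to the binomial likelihood: posterior = Beta(α+s, β+f).
So s = 17 − 14 = 3 and f = 22 − 3 = 19.

3 responders and 19 non-responders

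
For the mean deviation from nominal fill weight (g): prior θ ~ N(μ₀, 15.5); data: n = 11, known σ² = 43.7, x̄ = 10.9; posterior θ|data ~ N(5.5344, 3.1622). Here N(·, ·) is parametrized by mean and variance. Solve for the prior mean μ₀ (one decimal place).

μ₀ = -15.4

The posterior mean is a precision-weighted average: μ_n = (τ₀μ₀ + τ_data·x̄)/(τ₀+τ_data), with τ₀=1/σ₀² and τ_data=n/σ².
Here τ₀ = 1/15.5 = 0.064516 and τ_data = 11/43.7 = 0.251716, so τ_n = 0.316232.
Rearranging for μ₀: μ₀ = (μ_n·τ_n − τ_data·x̄)/τ₀ = (5.5344·0.316232 − 0.251716·10.9) / 0.064516 = -0.993550/0.064516 ≈ -15.4.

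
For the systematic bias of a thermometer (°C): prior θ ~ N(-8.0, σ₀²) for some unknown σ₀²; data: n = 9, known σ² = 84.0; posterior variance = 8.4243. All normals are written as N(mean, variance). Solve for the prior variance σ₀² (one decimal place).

σ₀² = 86.5

For the Normal–Normal model with known σ², precisions add: τ_n = τ₀ + n/σ².
So 1/σ₀² = 1/8.4243 − 9/84.0 = 0.118704 − 0.107143 = 0.011561.
Hence σ₀² = 1/0.011561 ≈ 86.5.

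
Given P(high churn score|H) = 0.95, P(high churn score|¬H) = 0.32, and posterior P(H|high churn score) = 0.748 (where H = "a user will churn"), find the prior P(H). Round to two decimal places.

P(H) = 0.50

In odds form, posterior odds = prior odds × likelihood ratio, so prior odds = posterior odds ÷ LR.
Posterior odds = 0.748/(1−0.748) = 2.9683. LR = 0.95/0.32 = 2.9688.
Prior odds = 2.9683/2.9688 = 0.9998, so P(H) = 0.9998/(1+0.9998) ≈ 0.50.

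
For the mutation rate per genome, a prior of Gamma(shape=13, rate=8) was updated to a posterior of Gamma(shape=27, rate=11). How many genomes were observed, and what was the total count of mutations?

n = 3 genomes with total 14 mutations

Gamma–Poisson conjugacy: posterior shape = α + Σxᵢ, posterior rate = β + n.
Matching: Σxᵢ = 27 − 13 = 14 and n = 11 − 8 = 3.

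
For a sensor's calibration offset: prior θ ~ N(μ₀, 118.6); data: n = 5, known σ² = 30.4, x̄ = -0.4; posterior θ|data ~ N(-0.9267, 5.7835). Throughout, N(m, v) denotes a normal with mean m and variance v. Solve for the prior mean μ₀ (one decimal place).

μ₀ = -11.2

The posterior mean is a precision-weighted average: μ_n = (τ₀μ₀ + τ_data·x̄)/(τ₀+τ_data), with τ₀=1/σ₀² and τ_data=n/σ².
Here τ₀ = 1/118.6 = 0.008432 and τ_data = 5/30.4 = 0.164474, so τ_n = 0.172906.
Rearranging for μ₀: μ₀ = (μ_n·τ_n − τ_data·x̄)/τ₀ = (-0.9267·0.172906 − 0.164474·-0.4) / 0.008432 = -0.094442/0.008432 ≈ -11.2.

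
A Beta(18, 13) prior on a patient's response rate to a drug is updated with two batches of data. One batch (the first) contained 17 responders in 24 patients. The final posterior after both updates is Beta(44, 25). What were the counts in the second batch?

9 responders and 5 non-responders

Sequential conjugate updates are equivalent to a single update on the pooled data, so total successes = posterior α − prior α and total failures = posterior β − prior β.
Total across both batches: 44−18=26 responders, 25−13=12 non-responders.
Subtract the first batch: 26−17=9 responders and 12−7=5 non-responders.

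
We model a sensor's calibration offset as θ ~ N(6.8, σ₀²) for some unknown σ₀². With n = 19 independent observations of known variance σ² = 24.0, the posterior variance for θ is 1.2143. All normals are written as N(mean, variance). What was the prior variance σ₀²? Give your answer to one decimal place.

σ₀² = 31.4

For the Normal–Normal model with known σ², precisions add: τ_n = τ₀ + n/σ².
So 1/σ₀² = 1/1.2143 − 19/24.0 = 0.823520 − 0.791667 = 0.031853.
Hence σ₀² = 1/0.031853 ≈ 31.4.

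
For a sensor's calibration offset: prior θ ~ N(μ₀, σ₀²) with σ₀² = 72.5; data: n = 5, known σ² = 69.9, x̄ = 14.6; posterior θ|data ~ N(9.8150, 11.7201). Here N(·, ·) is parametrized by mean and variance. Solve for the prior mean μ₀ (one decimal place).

μ₀ = -15.0

With known observation variance, the Normal–Normal posterior has precision τ_n = τ₀ + n/σ² and mean μ_n = (τ₀μ₀ + (n/σ²)x̄)/τ_n.
Here τ₀ = 1/72.5 = 0.013793 and τ_data = 5/69.9 = 0.071531, so τ_n = 0.085324.
Rearranging for μ₀: μ₀ = (μ_n·τ_n − τ_data·x̄)/τ₀ = (9.8150·0.085324 − 0.071531·14.6) / 0.013793 = -0.206898/0.013793 ≈ -15.0.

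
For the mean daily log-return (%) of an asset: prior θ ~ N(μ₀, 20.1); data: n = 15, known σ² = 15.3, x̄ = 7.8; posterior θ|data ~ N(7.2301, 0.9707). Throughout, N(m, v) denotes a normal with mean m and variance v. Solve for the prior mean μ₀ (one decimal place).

With known observation variance, the Normal–Normal posterior has precision τ_n = τ₀ + n/σ² and mean μ_n = (τ₀μ₀ + (n/σ²)x̄)/τ_n.
Here τ₀ = 1/20.1 = 0.049751 and τ_data = 15/15.3 = 0.980392, so τ_n = 1.030143.
Rearranging for μ₀: μ₀ = (μ_n·τ_n − τ_data·x̄)/τ₀ = (7.2301·1.030143 − 0.980392·7.8) / 0.049751 = -0.199021/0.049751 ≈ -4.0.

μ₀ = -4.0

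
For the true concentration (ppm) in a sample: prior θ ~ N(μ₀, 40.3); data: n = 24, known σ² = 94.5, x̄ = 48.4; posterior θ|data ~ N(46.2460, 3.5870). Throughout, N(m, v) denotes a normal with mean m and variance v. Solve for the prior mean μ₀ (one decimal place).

With known observation variance, the Normal–Normal posterior has precision τ_n = τ₀ + n/σ² and mean μ_n = (τ₀μ₀ + (n/σ²)x̄)/τ_n.
Here τ₀ = 1/40.3 = 0.024814 and τ_data = 24/94.5 = 0.253968, so τ_n = 0.278782.
Rearranging for μ₀: μ₀ = (μ_n·τ_n − τ_data·x̄)/τ₀ = (46.2460·0.278782 − 0.253968·48.4) / 0.024814 = 0.600501/0.024814 ≈ 24.2.

μ₀ = 24.2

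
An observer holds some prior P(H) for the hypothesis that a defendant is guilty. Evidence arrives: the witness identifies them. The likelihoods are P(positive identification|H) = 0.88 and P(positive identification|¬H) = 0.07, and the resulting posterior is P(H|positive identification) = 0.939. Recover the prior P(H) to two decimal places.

P(H) = 0.55

In odds form, posterior odds = prior odds × likelihood ratio, so prior odds = posterior odds ÷ LR.
Posterior odds = 0.939/(1−0.939) = 15.3934. LR = 0.88/0.07 = 12.5714.
Prior odds = 15.3934/12.5714 = 1.2245, so P(H) = 1.2245/(1+1.2245) ≈ 0.55.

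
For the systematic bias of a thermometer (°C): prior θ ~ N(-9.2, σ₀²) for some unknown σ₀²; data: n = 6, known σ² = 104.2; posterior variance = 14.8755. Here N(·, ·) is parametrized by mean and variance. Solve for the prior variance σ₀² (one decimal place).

For the Normal–Normal model with known σ², precisions add: τ_n = τ₀ + n/σ².
So 1/σ₀² = 1/14.8755 − 6/104.2 = 0.067225 − 0.057582 = 0.009643.
Hence σ₀² = 1/0.009643 ≈ 103.7.

σ₀² = 103.7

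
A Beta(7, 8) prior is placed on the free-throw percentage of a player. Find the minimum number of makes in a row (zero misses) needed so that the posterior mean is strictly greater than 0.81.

k = 28

After k makes and 0 misses the posterior is Beta(7+k, 8), with mean (7+k)/(7+8+k).
Set (7+k)/(15+k) > 0.81 and solve: k > (0.81·15 − 7)/(1 − 0.81) = 27.105.
The smallest integer exceeding 27.105 is 28.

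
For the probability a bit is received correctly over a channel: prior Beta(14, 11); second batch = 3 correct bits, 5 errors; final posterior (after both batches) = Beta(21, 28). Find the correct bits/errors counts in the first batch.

Sequential conjugate updates are equivalent to a single update on the pooled data, so total successes = posterior α − prior α and total failures = posterior β − prior β.
Total across both batches: 21−14=7 correct bits, 28−11=17 errors.
Subtract the second batch: 7−3=4 correct bits and 17−5=12 errors.

4 correct bits and 12 errors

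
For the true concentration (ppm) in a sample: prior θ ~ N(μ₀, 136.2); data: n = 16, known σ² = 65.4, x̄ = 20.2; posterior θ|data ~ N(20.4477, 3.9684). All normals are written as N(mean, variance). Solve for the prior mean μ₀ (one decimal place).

μ₀ = 28.7

With known observation variance, the Normal–Normal posterior has precision τ_n = τ₀ + n/σ² and mean μ_n = (τ₀μ₀ + (n/σ²)x̄)/τ_n.
Here τ₀ = 1/136.2 = 0.007342 and τ_data = 16/65.4 = 0.244648, so τ_n = 0.251990.
Rearranging for μ₀: μ₀ = (μ_n·τ_n − τ_data·x̄)/τ₀ = (20.4477·0.251990 − 0.244648·20.2) / 0.007342 = 0.210726/0.007342 ≈ 28.7.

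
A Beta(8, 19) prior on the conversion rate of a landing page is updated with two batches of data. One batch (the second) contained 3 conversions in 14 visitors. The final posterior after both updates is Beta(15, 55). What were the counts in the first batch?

Sequential conjugate updates are equivalent to a single update on the pooled data, so total successes = posterior α − prior α and total failures = posterior β − prior β.
Total across both batches: 15−8=7 conversions, 55−19=36 bounces.
Subtract the second batch: 7−3=4 conversions and 36−11=25 bounces.

4 conversions and 25 bounces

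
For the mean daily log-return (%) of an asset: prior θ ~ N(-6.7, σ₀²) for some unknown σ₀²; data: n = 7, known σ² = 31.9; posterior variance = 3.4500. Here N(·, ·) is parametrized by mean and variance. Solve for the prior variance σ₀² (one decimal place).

σ₀² = 14.2

For the Normal–Normal model with known σ², precisions add: τ_n = τ₀ + n/σ².
So 1/σ₀² = 1/3.4500 − 7/31.9 = 0.289855 − 0.219436 = 0.070419.
Hence σ₀² = 1/0.070419 ≈ 14.2.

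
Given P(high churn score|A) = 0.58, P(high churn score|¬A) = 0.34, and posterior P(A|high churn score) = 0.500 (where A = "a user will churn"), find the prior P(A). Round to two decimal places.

In odds form, posterior odds = prior odds × likelihood ratio, so prior odds = posterior odds ÷ LR.
Posterior odds = 0.500/(1−0.500) = 1.0000. LR = 0.58/0.34 = 1.7059.
Prior odds = 1.0000/1.7059 = 0.5862, so P(A) = 0.5862/(1+0.5862) ≈ 0.37.

P(A) = 0.37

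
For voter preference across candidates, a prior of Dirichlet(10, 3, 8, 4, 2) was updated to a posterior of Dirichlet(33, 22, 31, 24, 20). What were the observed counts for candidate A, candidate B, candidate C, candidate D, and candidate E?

counts (23, 19, 23, 20, 18)

For a Dirichlet(α) prior with multinomial counts c, the posterior is Dirichlet(α + c) componentwise.
Counts are posterior − prior componentwise: 33−10=23, 22−3=19, 31−8=23, 24−4=20, 20−2=18.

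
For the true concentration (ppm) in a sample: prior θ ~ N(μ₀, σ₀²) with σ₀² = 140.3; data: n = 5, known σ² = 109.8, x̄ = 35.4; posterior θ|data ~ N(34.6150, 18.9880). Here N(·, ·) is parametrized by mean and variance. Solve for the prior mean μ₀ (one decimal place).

μ₀ = 29.6

The posterior mean is a precision-weighted average: μ_n = (τ₀μ₀ + τ_data·x̄)/(τ₀+τ_data), with τ₀=1/σ₀² and τ_data=n/σ².
Here τ₀ = 1/140.3 = 0.007128 and τ_data = 5/109.8 = 0.045537, so τ_n = 0.052665.
Rearranging for μ₀: μ₀ = (μ_n·τ_n − τ_data·x̄)/τ₀ = (34.6150·0.052665 − 0.045537·35.4) / 0.007128 = 0.210989/0.007128 ≈ 29.6.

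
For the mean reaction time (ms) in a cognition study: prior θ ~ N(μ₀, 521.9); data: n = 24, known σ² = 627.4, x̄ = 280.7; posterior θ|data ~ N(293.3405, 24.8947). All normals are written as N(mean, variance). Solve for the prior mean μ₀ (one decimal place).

With known observation variance, the Normal–Normal posterior has precision τ_n = τ₀ + n/σ² and mean μ_n = (τ₀μ₀ + (n/σ²)x̄)/τ_n.
Here τ₀ = 1/521.9 = 0.001916 and τ_data = 24/627.4 = 0.038253, so τ_n = 0.040169.
Rearranging for μ₀: μ₀ = (μ_n·τ_n − τ_data·x̄)/τ₀ = (293.3405·0.040169 − 0.038253·280.7) / 0.001916 = 1.045577/0.001916 ≈ 545.7.

μ₀ = 545.7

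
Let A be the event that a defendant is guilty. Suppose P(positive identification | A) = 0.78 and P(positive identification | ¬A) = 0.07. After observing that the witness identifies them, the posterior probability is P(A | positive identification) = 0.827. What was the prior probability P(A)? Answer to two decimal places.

P(A) = 0.30

In odds form, posterior odds = prior odds × likelihood ratio, so prior odds = posterior odds ÷ LR.
Posterior odds = 0.827/(1−0.827) = 4.7803. LR = 0.78/0.07 = 11.1429.
Prior odds = 4.7803/11.1429 = 0.4290, so P(A) = 0.4290/(1+0.4290) ≈ 0.30.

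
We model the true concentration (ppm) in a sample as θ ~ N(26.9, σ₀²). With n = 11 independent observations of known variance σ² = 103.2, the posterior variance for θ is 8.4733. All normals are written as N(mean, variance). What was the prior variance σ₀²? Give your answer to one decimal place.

Posterior precision equals prior precision plus data precision: 1/σ_n² = 1/σ₀² + n/σ².
So 1/σ₀² = 1/8.4733 − 11/103.2 = 0.118018 − 0.106589 = 0.011429.
Hence σ₀² = 1/0.011429 ≈ 87.5.

σ₀² = 87.5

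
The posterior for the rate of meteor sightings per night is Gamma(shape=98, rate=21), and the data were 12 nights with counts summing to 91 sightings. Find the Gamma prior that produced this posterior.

Gamma–Poisson conjugacy: posterior shape = α + Σxᵢ, posterior rate = β + n.
So α = 98 − 91 = 7 and β = 21 − 12 = 9.

Gamma(shape=7, rate=9)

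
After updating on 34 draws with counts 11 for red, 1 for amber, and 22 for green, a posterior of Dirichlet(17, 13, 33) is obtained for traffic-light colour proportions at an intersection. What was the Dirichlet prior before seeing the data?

For a Dirichlet(α) prior with multinomial counts c, the posterior is Dirichlet(α + c) componentwise.
Subtract each count from the matching posterior parameter: 17−11=6, 13−1=12, 33−22=11.

Dirichlet(6, 12, 11)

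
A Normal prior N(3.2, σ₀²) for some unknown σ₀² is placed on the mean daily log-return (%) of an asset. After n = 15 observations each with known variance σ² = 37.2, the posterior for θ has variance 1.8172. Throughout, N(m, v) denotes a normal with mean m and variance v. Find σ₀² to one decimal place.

σ₀² = 6.8

For the Normal–Normal model with known σ², precisions add: τ_n = τ₀ + n/σ².
So 1/σ₀² = 1/1.8172 − 15/37.2 = 0.550297 − 0.403226 = 0.147071.
Hence σ₀² = 1/0.147071 ≈ 6.8.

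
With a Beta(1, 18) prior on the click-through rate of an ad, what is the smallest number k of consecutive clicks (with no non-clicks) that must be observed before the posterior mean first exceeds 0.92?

After k clicks and 0 non-clicks the posterior is Beta(1+k, 18), with mean (1+k)/(1+18+k).
Set (1+k)/(19+k) > 0.92 and solve: k > (0.92·19 − 1)/(1 − 0.92) = 206.000.
The smallest integer exceeding 206.000 is 207.

k = 207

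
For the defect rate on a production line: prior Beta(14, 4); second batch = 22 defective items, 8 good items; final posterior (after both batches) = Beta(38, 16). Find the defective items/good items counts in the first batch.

Because Beta–binomial updating is additive in the counts, the combined data contributed (α_post−α_prior, β_post−β_prior) successes and failures.
Total across both batches: 38−14=24 defective items, 16−4=12 good items.
Subtract the second batch: 24−22=2 defective items and 12−8=4 good items.

2 defective items and 4 good items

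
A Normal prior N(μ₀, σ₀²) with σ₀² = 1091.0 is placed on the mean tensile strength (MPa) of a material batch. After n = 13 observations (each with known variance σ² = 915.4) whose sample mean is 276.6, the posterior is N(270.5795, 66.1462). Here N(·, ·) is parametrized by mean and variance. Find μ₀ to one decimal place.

μ₀ = 177.3

With known observation variance, the Normal–Normal posterior has precision τ_n = τ₀ + n/σ² and mean μ_n = (τ₀μ₀ + (n/σ²)x̄)/τ_n.
Here τ₀ = 1/1091.0 = 0.000917 and τ_data = 13/915.4 = 0.014201, so τ_n = 0.015118.
Rearranging for μ₀: μ₀ = (μ_n·τ_n − τ_data·x̄)/τ₀ = (270.5795·0.015118 − 0.014201·276.6) / 0.000917 = 0.162624/0.000917 ≈ 177.3.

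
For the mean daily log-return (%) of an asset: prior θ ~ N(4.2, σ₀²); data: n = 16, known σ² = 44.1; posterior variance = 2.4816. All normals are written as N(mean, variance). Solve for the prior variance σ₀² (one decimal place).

σ₀² = 24.9

For the Normal–Normal model with known σ², precisions add: τ_n = τ₀ + n/σ².
So 1/σ₀² = 1/2.4816 − 16/44.1 = 0.402966 − 0.362812 = 0.040154.
Hence σ₀² = 1/0.040154 ≈ 24.9.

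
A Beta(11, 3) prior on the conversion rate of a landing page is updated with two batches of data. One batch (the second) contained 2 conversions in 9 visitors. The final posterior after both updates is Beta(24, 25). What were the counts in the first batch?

Sequential conjugate updates are equivalent to a single update on the pooled data, so total successes = posterior α − prior α and total failures = posterior β − prior β.
Total across both batches: 24−11=13 conversions, 25−3=22 bounces.
Subtract the second batch: 13−2=11 conversions and 22−7=15 bounces.

11 conversions and 15 bounces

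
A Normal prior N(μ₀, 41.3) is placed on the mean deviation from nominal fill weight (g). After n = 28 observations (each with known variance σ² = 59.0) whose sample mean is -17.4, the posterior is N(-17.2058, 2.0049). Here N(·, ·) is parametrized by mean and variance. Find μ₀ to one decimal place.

μ₀ = -13.4

The posterior mean is a precision-weighted average: μ_n = (τ₀μ₀ + τ_data·x̄)/(τ₀+τ_data), with τ₀=1/σ₀² and τ_data=n/σ².
Here τ₀ = 1/41.3 = 0.024213 and τ_data = 28/59.0 = 0.474576, so τ_n = 0.498789.
Rearranging for μ₀: μ₀ = (μ_n·τ_n − τ_data·x̄)/τ₀ = (-17.2058·0.498789 − 0.474576·-17.4) / 0.024213 = -0.324441/0.024213 ≈ -13.4.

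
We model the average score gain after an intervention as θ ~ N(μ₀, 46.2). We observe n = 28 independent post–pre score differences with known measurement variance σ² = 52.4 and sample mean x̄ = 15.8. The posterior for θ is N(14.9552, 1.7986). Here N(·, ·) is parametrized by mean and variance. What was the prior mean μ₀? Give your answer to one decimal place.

μ₀ = -5.9

With known observation variance, the Normal–Normal posterior has precision τ_n = τ₀ + n/σ² and mean μ_n = (τ₀μ₀ + (n/σ²)x̄)/τ_n.
Here τ₀ = 1/46.2 = 0.021645 and τ_data = 28/52.4 = 0.534351, so τ_n = 0.555996.
Rearranging for μ₀: μ₀ = (μ_n·τ_n − τ_data·x̄)/τ₀ = (14.9552·0.555996 − 0.534351·15.8) / 0.021645 = -0.127714/0.021645 ≈ -5.9.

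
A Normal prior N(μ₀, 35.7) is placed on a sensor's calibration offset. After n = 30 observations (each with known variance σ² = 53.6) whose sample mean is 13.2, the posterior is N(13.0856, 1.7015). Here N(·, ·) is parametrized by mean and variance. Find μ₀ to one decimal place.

μ₀ = 10.8

The posterior mean is a precision-weighted average: μ_n = (τ₀μ₀ + τ_data·x̄)/(τ₀+τ_data), with τ₀=1/σ₀² and τ_data=n/σ².
Here τ₀ = 1/35.7 = 0.028011 and τ_data = 30/53.6 = 0.559701, so τ_n = 0.587712.
Rearranging for μ₀: μ₀ = (μ_n·τ_n − τ_data·x̄)/τ₀ = (13.0856·0.587712 − 0.559701·13.2) / 0.028011 = 0.302511/0.028011 ≈ 10.8.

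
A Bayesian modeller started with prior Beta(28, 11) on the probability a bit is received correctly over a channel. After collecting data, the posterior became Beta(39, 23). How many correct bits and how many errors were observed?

11 correct bits and 12 errors

Under Beta–binomial conjugacy the posterior parameters are (α+s, β+f).
Match parameters: s=39−28=11, f=23−11=12.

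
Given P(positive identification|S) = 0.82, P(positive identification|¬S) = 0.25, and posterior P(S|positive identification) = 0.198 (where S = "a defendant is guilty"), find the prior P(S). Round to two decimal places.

Bayes' rule in odds form gives O(S|E) = O(S)·[P(E|S)/P(E|¬S)], hence O(S) = O(S|E)/LR.
Posterior odds = 0.198/(1−0.198) = 0.2469. LR = 0.82/0.25 = 3.2800.
Prior odds = 0.2469/3.2800 = 0.0753, so P(S) = 0.0753/(1+0.0753) ≈ 0.07.

P(S) = 0.07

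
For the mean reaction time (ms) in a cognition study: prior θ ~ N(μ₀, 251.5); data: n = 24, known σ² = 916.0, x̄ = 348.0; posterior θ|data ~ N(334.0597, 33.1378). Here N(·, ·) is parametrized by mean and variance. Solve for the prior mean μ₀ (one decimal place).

The posterior mean is a precision-weighted average: μ_n = (τ₀μ₀ + τ_data·x̄)/(τ₀+τ_data), with τ₀=1/σ₀² and τ_data=n/σ².
Here τ₀ = 1/251.5 = 0.003976 and τ_data = 24/916.0 = 0.026201, so τ_n = 0.030177.
Rearranging for μ₀: μ₀ = (μ_n·τ_n − τ_data·x̄)/τ₀ = (334.0597·0.030177 − 0.026201·348.0) / 0.003976 = 0.962972/0.003976 ≈ 242.2.

μ₀ = 242.2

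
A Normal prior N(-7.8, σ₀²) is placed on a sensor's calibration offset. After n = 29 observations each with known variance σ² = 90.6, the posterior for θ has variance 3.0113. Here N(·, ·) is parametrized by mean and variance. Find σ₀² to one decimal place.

σ₀² = 83.4

Posterior precision equals prior precision plus data precision: 1/σ_n² = 1/σ₀² + n/σ².
So 1/σ₀² = 1/3.0113 − 29/90.6 = 0.332082 − 0.320088 = 0.011994.
Hence σ₀² = 1/0.011994 ≈ 83.4.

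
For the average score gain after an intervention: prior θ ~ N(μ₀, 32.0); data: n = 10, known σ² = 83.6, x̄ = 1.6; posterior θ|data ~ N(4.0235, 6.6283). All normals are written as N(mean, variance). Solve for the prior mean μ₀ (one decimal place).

μ₀ = 13.3

The posterior mean is a precision-weighted average: μ_n = (τ₀μ₀ + τ_data·x̄)/(τ₀+τ_data), with τ₀=1/σ₀² and τ_data=n/σ².
Here τ₀ = 1/32.0 = 0.031250 and τ_data = 10/83.6 = 0.119617, so τ_n = 0.150867.
Rearranging for μ₀: μ₀ = (μ_n·τ_n − τ_data·x̄)/τ₀ = (4.0235·0.150867 − 0.119617·1.6) / 0.031250 = 0.415626/0.031250 ≈ 13.3.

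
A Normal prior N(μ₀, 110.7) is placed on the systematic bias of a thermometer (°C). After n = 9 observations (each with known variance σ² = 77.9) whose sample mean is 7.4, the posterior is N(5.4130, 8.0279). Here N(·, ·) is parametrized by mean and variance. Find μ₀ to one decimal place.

μ₀ = -20.0

The posterior mean is a precision-weighted average: μ_n = (τ₀μ₀ + τ_data·x̄)/(τ₀+τ_data), with τ₀=1/σ₀² and τ_data=n/σ².
Here τ₀ = 1/110.7 = 0.009033 and τ_data = 9/77.9 = 0.115533, so τ_n = 0.124566.
Rearranging for μ₀: μ₀ = (μ_n·τ_n − τ_data·x̄)/τ₀ = (5.4130·0.124566 − 0.115533·7.4) / 0.009033 = -0.180668/0.009033 ≈ -20.0.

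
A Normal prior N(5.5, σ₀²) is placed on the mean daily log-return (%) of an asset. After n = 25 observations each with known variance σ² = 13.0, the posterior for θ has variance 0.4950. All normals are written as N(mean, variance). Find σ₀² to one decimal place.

Posterior precision equals prior precision plus data precision: 1/σ_n² = 1/σ₀² + n/σ².
So 1/σ₀² = 1/0.4950 − 25/13.0 = 2.020202 − 1.923077 = 0.097125.
Hence σ₀² = 1/0.097125 ≈ 10.3.

σ₀² = 10.3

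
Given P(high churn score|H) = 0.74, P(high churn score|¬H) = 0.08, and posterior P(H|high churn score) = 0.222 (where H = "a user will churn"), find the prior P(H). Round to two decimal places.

In odds form, posterior odds = prior odds × likelihood ratio, so prior odds = posterior odds ÷ LR.
Posterior odds = 0.222/(1−0.222) = 0.2853. LR = 0.74/0.08 = 9.2500.
Prior odds = 0.2853/9.2500 = 0.0308, so P(H) = 0.0308/(1+0.0308) ≈ 0.03.

P(H) = 0.03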